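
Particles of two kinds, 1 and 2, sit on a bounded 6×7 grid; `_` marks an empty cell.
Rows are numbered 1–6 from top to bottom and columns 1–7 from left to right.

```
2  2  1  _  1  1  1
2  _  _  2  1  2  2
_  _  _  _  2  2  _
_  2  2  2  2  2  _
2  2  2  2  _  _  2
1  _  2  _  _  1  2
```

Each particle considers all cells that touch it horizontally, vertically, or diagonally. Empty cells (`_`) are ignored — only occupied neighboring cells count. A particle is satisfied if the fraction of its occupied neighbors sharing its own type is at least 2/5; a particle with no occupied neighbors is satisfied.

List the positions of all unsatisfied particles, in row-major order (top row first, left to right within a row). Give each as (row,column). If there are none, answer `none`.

Row 1: (1,1)2 2/2 ✓ · (1,2)2 2/3 ✓ · (1,3)1 0/2 ✗ · (1,5)1 2/4 ✓ · (1,6)1 3/5 ✓ · (1,7)1 1/3 ✗
Row 2: (2,1)2 2/2 ✓ · (2,4)2 1/4 ✗ · (2,5)1 2/6 ✗ · (2,6)2 3/7 ✓ · (2,7)2 2/4 ✓
Row 3: (3,5)2 6/7 ✓ · (3,6)2 5/6 ✓
Row 4: (4,2)2 4/4 ✓ · (4,3)2 5/5 ✓ · (4,4)2 5/5 ✓ · (4,5)2 5/5 ✓ · (4,6)2 4/4 ✓
Row 5: (5,1)2 2/3 ✓ · (5,2)2 5/6 ✓ · (5,3)2 6/6 ✓ · (5,4)2 5/5 ✓ · (5,7)2 2/3 ✓
Row 6: (6,1)1 0/2 ✗ · (6,3)2 3/3 ✓ · (6,6)1 0/2 ✗ · (6,7)2 1/2 ✓

(1,3), (1,7), (2,4), (2,5), (6,1), (6,6)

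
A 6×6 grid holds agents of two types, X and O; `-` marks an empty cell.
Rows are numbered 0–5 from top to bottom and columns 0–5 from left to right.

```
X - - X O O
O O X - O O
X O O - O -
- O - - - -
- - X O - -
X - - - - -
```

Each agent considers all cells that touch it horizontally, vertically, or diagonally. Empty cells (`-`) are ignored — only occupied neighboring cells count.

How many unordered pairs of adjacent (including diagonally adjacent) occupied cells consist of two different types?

13

Scan each occupied cell's neighbors to the right and below (and the two forward diagonals) so each pair is counted once.
From row 0: 4 unlike of 10 pairs (running 4/10).
From row 1: 5 unlike of 12 pairs (running 9/22).
From row 2: 2 unlike of 5 pairs (running 11/27).
From row 3: 1 unlike of 1 pairs (running 12/28).
From row 4: 1 unlike of 1 pairs (running 13/29).
Total adjacent occupied pairs: 29; unlike-type pairs: 13.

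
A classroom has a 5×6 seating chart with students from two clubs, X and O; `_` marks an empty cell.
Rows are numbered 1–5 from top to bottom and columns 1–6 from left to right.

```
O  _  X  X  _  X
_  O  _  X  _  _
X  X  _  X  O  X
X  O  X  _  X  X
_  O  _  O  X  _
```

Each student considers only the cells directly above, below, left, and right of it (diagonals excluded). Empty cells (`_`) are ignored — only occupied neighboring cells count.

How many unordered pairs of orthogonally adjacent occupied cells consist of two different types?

Scan each occupied cell's neighbors to the right and below so each pair is counted once.
From row 1: 0 unlike of 2 pairs (running 0/2).
From row 2: 1 unlike of 2 pairs (running 1/4).
From row 3: 4 unlike of 7 pairs (running 5/11).
From row 4: 2 unlike of 5 pairs (running 7/16).
From row 5: 1 unlike of 1 pairs (running 8/17).
Total adjacent occupied pairs: 17; unlike-type pairs: 8.

8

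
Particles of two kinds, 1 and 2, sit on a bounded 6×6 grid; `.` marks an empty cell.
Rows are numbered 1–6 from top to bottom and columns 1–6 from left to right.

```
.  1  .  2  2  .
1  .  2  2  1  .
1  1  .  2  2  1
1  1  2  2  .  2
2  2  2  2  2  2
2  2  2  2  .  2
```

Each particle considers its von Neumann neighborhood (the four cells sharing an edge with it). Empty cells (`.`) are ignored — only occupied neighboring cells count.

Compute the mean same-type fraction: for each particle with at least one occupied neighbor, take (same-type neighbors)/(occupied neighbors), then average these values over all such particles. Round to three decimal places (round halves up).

0.790

(1,2)1 — no occupied neighbors
(1,4)2 2/2
(1,5)2 1/2
(2,1)1 1/1
(2,3)2 1/1
(2,4)2 3/4
(2,5)1 0/3
(3,1)1 3/3
(3,2)1 2/2
(3,4)2 3/3
(3,5)2 1/3
(3,6)1 0/2
(4,1)1 2/3
(4,2)1 2/4
(4,3)2 2/3
(4,4)2 3/3
(4,6)2 1/2
(5,1)2 2/3
(5,2)2 3/4
(5,3)2 4/4
(5,4)2 4/4
(5,5)2 2/2
(5,6)2 3/3
(6,1)2 2/2
(6,2)2 3/3
(6,3)2 3/3
(6,4)2 2/2
(6,6)2 1/1
Sum over 27 particles: 2/2 + 1/2 + 1/1 + 1/1 + 3/4 + 0/3 + 3/3 + 2/2 + 3/3 + 1/3 + 0/2 + 2/3 + 2/4 + 2/3 + 3/3 + 1/2 + 2/3 + 3/4 + 4/4 + 4/4 + 2/2 + 3/3 + 2/2 + 3/3 + 3/3 + 2/2 + 1/1 = 64/3; mean = 64/3 ÷ 27 = 64/81 = 0.790123… → 0.790.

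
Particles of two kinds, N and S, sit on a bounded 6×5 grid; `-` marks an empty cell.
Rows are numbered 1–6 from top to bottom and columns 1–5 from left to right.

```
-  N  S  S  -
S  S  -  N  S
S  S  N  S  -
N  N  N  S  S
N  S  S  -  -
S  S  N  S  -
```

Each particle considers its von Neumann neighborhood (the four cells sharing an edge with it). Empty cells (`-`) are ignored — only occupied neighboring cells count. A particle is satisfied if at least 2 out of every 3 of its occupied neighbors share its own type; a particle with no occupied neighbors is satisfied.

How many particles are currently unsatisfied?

16

(1,2)N 0/2 ✗
(1,3)S 1/2 ✗
(1,4)S 1/2 ✗
(2,1)S 2/2 ✓
(2,2)S 2/3 ✓
(2,4)N 0/3 ✗
(2,5)S 0/1 ✗
(3,1)S 2/3 ✓
(3,2)S 2/4 ✗
(3,3)N 1/3 ✗
(3,4)S 1/3 ✗
(4,1)N 2/3 ✓
(4,2)N 2/4 ✗
(4,3)N 2/4 ✗
(4,4)S 2/3 ✓
(4,5)S 1/1 ✓
(5,1)N 1/3 ✗
(5,2)S 2/4 ✗
(5,3)S 1/3 ✗
(6,1)S 1/2 ✗
(6,2)S 2/3 ✓
(6,3)N 0/3 ✗
(6,4)S 0/1 ✗
Unsatisfied: (1,2), (1,3), (1,4), (2,4), (2,5), (3,2), (3,3), (3,4), (4,2), (4,3), (5,1), (5,2), (5,3), (6,1), (6,3), (6,4) — 16 in total.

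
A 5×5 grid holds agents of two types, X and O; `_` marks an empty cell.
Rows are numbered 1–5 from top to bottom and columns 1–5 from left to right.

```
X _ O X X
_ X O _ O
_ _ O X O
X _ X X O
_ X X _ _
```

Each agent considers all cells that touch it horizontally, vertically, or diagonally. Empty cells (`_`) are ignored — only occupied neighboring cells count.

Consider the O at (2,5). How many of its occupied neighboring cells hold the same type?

1

Occupied neighbors of (2,5): (1,4)=X, (1,5)=X, (3,4)=X, (3,5)=O.
Same type (O): 1 of 4.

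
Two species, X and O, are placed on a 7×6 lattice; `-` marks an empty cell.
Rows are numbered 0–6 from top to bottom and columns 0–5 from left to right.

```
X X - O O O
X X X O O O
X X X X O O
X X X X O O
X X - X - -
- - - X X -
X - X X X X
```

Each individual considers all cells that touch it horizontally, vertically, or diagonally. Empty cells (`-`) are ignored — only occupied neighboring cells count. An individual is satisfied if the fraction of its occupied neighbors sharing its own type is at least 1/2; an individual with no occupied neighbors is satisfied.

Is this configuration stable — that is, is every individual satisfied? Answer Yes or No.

Row 0: (0,0)X 3/3 satisfied · (0,1)X 4/4 satisfied · (0,3)O 3/4 satisfied · (0,4)O 5/5 satisfied · (0,5)O 3/3 satisfied
Row 1: (1,0)X 5/5 satisfied · (1,1)X 7/7 satisfied · (1,2)X 5/7 satisfied · (1,3)O 4/7 satisfied · (1,4)O 7/8 satisfied · (1,5)O 5/5 satisfied
Row 2: (2,0)X 5/5 satisfied · (2,1)X 8/8 satisfied · (2,2)X 7/8 satisfied · (2,3)X 4/8 satisfied · (2,4)O 6/8 satisfied · (2,5)O 5/5 satisfied
Row 3: (3,0)X 5/5 satisfied · (3,1)X 7/7 satisfied · (3,2)X 7/7 satisfied · (3,3)X 4/6 satisfied · (3,4)O 3/6 satisfied · (3,5)O 3/3 satisfied
Row 4: (4,0)X 3/3 satisfied · (4,1)X 4/4 satisfied · (4,3)X 4/5 satisfied
Row 5: (5,3)X 5/5 satisfied · (5,4)X 5/5 satisfied
Row 6: (6,0)X 0/0 satisfied · (6,2)X 2/2 satisfied · (6,3)X 4/4 satisfied · (6,4)X 4/4 satisfied · (6,5)X 2/2 satisfied
All meet the threshold, so the configuration is stable.

Yes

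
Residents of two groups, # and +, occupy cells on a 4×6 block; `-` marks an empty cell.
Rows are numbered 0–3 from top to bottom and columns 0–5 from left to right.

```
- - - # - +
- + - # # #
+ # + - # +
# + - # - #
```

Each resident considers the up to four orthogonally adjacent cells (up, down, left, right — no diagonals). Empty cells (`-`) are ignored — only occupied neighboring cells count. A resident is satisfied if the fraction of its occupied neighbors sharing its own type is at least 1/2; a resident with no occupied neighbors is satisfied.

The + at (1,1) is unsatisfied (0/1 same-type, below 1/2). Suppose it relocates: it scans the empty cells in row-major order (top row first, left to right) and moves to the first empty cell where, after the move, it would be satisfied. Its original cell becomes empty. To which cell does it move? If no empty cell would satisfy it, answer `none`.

Vacating (1,1). Empty cells in order:
  (0,0): 0/0 same-type → satisfied — stop here.

(0,0)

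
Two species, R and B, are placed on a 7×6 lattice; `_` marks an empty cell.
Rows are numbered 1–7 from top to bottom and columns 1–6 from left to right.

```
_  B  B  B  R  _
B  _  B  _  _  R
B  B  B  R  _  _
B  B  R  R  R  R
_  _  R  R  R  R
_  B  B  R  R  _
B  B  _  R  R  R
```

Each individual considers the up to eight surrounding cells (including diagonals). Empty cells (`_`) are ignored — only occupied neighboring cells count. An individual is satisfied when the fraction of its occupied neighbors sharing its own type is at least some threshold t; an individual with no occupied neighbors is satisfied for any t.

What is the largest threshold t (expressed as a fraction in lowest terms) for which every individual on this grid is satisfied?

(1,2)B 3/3
(1,3)B 3/3
(1,4)B 2/3
(1,5)R 1/2
(2,1)B 3/3
(2,3)B 5/6
(2,6)R 1/1
(3,1)B 4/4
(3,2)B 6/7
(3,3)B 3/6
(3,4)R 3/5
(4,1)B 3/3
(4,2)B 4/6
(4,3)R 4/7
(4,4)R 6/7
(4,5)R 6/6
(4,6)R 3/3
(5,3)R 4/7
(5,4)R 7/8
(5,5)R 7/7
(5,6)R 4/4
(6,2)B 3/4
(6,3)B 2/6
(6,4)R 6/7
(6,5)R 7/7
(7,1)B 2/2
(7,2)B 3/3
(7,4)R 3/4
(7,5)R 4/4
(7,6)R 2/2
The smallest same-type fraction is 2/6 at (6,3), which reduces to 1/3. Any threshold above that leaves this individual unsatisfied.

1/3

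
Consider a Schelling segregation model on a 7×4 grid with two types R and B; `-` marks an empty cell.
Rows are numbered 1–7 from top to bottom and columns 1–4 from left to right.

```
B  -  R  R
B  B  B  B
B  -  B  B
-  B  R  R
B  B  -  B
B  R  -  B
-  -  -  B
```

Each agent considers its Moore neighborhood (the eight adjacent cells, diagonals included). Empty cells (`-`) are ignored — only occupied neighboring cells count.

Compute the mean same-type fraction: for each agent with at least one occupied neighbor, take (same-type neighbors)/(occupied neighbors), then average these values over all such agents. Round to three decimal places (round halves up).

0.628

(1,1)B 2/2
(1,3)R 1/4
(1,4)R 1/3
(2,1)B 3/3
(2,2)B 5/6
(2,3)B 4/6
(2,4)B 3/5
(3,1)B 3/3
(3,3)B 5/7
(3,4)B 3/5
(4,2)B 4/5
(4,3)R 1/6
(4,4)R 1/4
(5,1)B 3/4
(5,2)B 3/5
(5,4)B 1/3
(6,1)B 2/3
(6,2)R 0/3
(6,4)B 2/2
(7,4)B 1/1
Sum over 20 agents: 2/2 + 1/4 + 1/3 + 3/3 + 5/6 + 4/6 + 3/5 + 3/3 + 5/7 + 3/5 + 4/5 + 1/6 + 1/4 + 3/4 + 3/5 + 1/3 + 2/3 + 0/3 + 2/2 + 1/1 = 1759/140; mean = 1759/140 ÷ 20 = 1759/2800 = 0.628214… → 0.628.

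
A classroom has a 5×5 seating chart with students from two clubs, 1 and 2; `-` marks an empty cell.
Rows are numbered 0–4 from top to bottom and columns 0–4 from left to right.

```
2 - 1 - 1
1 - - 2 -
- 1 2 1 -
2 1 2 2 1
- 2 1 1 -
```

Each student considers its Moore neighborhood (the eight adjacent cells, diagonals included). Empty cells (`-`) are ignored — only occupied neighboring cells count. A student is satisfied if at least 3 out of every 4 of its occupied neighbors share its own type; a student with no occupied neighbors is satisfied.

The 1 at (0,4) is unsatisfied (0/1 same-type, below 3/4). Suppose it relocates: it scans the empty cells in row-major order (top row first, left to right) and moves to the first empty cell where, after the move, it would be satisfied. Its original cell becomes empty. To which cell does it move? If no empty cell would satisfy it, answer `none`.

(2,0)

Vacating (0,4). Empty cells in order:
  (0,1): 2/3 same-type → still unsatisfied.
  (0,3): 1/2 same-type → still unsatisfied.
  (1,1): 3/5 same-type → still unsatisfied.
  (1,2): 3/5 same-type → still unsatisfied.
  (1,4): 1/2 same-type → still unsatisfied.
  (2,0): 3/4 same-type → satisfied — stop here.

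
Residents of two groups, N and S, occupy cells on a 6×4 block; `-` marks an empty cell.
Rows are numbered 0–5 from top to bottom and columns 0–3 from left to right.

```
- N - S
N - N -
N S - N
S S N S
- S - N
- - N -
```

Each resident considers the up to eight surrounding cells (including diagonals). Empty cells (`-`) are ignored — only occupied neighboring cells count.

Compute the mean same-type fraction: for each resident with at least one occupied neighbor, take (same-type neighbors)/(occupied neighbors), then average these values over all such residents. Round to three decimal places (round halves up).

Row 0: (0,1)N 2/2 · (0,3)S 0/1
Row 1: (1,0)N 2/3 · (1,2)N 2/4
Row 2: (2,0)N 1/4 · (2,1)S 2/6 · (2,3)N 2/3
Row 3: (3,0)S 3/4 · (3,1)S 3/5 · (3,2)N 2/6 · (3,3)S 0/3
Row 4: (4,1)S 2/4 · (4,3)N 2/3
Row 5: (5,2)N 1/2
Sum over 14 residents: 2/2 + 0/1 + 2/3 + 2/4 + 1/4 + 2/6 + 2/3 + 3/4 + 3/5 + 2/6 + 0/3 + 2/4 + 2/3 + 1/2 = 203/30; mean = 203/30 ÷ 14 = 29/60 = 0.483333… → 0.483.

0.483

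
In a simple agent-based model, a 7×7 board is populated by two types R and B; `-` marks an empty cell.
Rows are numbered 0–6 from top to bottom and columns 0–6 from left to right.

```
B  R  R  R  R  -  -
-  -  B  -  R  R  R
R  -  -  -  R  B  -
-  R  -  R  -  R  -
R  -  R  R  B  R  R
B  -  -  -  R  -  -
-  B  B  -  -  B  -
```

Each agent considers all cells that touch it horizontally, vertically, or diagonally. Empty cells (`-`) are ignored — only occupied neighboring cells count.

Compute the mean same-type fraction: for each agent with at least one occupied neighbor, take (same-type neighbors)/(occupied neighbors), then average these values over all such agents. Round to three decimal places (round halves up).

Row 0: (0,0)B 0/1 · (0,1)R 1/3 · (0,2)R 2/3 · (0,3)R 3/4 · (0,4)R 3/3
Row 1: (1,2)B 0/3 · (1,4)R 4/5 · (1,5)R 4/5 · (1,6)R 1/2
Row 2: (2,0)R 1/1 · (2,4)R 4/5 · (2,5)B 0/5
Row 3: (3,1)R 3/3 · (3,3)R 3/4 · (3,5)R 3/5
Row 4: (4,0)R 1/2 · (4,2)R 3/3 · (4,3)R 3/4 · (4,4)B 0/5 · (4,5)R 3/4 · (4,6)R 2/2
Row 5: (5,0)B 1/2 · (5,4)R 2/4
Row 6: (6,1)B 2/2 · (6,2)B 1/1 · (6,5)B 0/1
Sum over 26 agents: 0/1 + 1/3 + 2/3 + 3/4 + 3/3 + 0/3 + 4/5 + 4/5 + 1/2 + 1/1 + 4/5 + 0/5 + 3/3 + 3/4 + 3/5 + 1/2 + 3/3 + 3/4 + 0/5 + 3/4 + 2/2 + 1/2 + 2/4 + 2/2 + 1/1 + 0/1 = 16; mean = 16 ÷ 26 = 8/13 = 0.615384… → 0.615.

0.615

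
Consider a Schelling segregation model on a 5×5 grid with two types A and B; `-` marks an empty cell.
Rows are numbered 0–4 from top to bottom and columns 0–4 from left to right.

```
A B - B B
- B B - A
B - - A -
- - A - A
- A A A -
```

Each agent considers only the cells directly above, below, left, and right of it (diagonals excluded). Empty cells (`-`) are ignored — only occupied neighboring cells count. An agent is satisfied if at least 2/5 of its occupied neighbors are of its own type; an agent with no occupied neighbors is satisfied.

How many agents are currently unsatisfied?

2

Row 0: (0,0)A 0/1 unhappy · (0,1)B 1/2 ok · (0,3)B 1/1 ok · (0,4)B 1/2 ok
Row 1: (1,1)B 2/2 ok · (1,2)B 1/1 ok · (1,4)A 0/1 unhappy
Row 2: (2,0)B 0/0 ok · (2,3)A 0/0 ok
Row 3: (3,2)A 1/1 ok · (3,4)A 0/0 ok
Row 4: (4,1)A 1/1 ok · (4,2)A 3/3 ok · (4,3)A 1/1 ok
Unsatisfied: (0,0), (1,4) — 2 in total.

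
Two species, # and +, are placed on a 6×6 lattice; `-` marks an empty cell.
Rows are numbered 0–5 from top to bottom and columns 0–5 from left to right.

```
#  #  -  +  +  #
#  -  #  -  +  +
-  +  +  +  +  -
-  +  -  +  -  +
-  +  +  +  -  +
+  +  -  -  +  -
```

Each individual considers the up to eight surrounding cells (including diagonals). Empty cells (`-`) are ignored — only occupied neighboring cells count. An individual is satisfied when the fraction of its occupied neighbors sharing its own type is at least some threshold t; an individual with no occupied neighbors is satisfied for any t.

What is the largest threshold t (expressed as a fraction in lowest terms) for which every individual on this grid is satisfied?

(0,0)# 2/2
(0,1)# 3/3
(0,3)+ 2/3
(0,4)+ 3/4
(0,5)# 0/3
(1,0)# 2/3
(1,2)# 1/5
(1,4)+ 5/6
(1,5)+ 3/4
(2,1)+ 2/4
(2,2)+ 4/5
(2,3)+ 4/5
(2,4)+ 5/5
(3,1)+ 4/4
(3,3)+ 5/5
(3,5)+ 2/2
(4,1)+ 4/4
(4,2)+ 5/5
(4,3)+ 3/3
(4,5)+ 2/2
(5,0)+ 2/2
(5,1)+ 3/3
(5,4)+ 2/2
The smallest same-type fraction is 0/3 at (0,5), which reduces to 0/1. Any threshold above that leaves this individual unsatisfied.

0/1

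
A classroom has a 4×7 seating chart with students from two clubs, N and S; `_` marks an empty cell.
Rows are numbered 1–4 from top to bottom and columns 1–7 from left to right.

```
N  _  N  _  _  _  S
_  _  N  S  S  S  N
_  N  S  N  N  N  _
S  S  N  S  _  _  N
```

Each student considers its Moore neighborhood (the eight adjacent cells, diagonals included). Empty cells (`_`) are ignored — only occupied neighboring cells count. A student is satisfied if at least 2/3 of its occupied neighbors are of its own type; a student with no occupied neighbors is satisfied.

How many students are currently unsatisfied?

16

(1,1)N 0/0 ✓
(1,3)N 1/2 ✗
(1,7)S 1/2 ✗
(2,3)N 3/5 ✗
(2,4)S 2/6 ✗
(2,5)S 2/5 ✗
(2,6)S 2/5 ✗
(2,7)N 1/3 ✗
(3,2)N 2/5 ✗
(3,3)S 3/7 ✗
(3,4)N 3/7 ✗
(3,5)N 2/6 ✗
(3,6)N 3/5 ✗
(4,1)S 1/2 ✗
(4,2)S 2/4 ✗
(4,3)N 2/5 ✗
(4,4)S 1/4 ✗
(4,7)N 1/1 ✓
Unsatisfied: (1,3), (1,7), (2,3), (2,4), (2,5), (2,6), (2,7), (3,2), (3,3), (3,4), (3,5), (3,6), (4,1), (4,2), (4,3), (4,4) — 16 in total.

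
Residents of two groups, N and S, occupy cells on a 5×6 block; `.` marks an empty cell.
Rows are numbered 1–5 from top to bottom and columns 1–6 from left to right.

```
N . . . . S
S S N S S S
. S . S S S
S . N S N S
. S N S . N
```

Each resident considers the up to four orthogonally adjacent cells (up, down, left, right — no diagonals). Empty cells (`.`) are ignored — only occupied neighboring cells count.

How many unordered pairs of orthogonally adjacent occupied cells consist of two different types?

10

Scan each occupied cell's neighbors to the right and below so each pair is counted once.
From row 1: 1 unlike of 2 pairs (running 1/2).
From row 2: 2 unlike of 9 pairs (running 3/11).
From row 3: 1 unlike of 5 pairs (running 4/16).
From row 4: 4 unlike of 6 pairs (running 8/22).
From row 5: 2 unlike of 2 pairs (running 10/24).
Total adjacent occupied pairs: 24; unlike-type pairs: 10.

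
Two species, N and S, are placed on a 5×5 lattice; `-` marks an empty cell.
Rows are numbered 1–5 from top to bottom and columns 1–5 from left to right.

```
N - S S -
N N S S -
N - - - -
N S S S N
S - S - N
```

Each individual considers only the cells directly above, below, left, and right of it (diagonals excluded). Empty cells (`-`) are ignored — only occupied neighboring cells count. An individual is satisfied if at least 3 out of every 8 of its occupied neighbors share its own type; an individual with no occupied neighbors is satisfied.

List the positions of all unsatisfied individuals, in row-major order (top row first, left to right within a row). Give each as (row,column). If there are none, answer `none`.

(4,1), (5,1)

(1,1)N 1/1 ✓
(1,3)S 2/2 ✓
(1,4)S 2/2 ✓
(2,1)N 3/3 ✓
(2,2)N 1/2 ✓
(2,3)S 2/3 ✓
(2,4)S 2/2 ✓
(3,1)N 2/2 ✓
(4,1)N 1/3 ✗
(4,2)S 1/2 ✓
(4,3)S 3/3 ✓
(4,4)S 1/2 ✓
(4,5)N 1/2 ✓
(5,1)S 0/1 ✗
(5,3)S 1/1 ✓
(5,5)N 1/1 ✓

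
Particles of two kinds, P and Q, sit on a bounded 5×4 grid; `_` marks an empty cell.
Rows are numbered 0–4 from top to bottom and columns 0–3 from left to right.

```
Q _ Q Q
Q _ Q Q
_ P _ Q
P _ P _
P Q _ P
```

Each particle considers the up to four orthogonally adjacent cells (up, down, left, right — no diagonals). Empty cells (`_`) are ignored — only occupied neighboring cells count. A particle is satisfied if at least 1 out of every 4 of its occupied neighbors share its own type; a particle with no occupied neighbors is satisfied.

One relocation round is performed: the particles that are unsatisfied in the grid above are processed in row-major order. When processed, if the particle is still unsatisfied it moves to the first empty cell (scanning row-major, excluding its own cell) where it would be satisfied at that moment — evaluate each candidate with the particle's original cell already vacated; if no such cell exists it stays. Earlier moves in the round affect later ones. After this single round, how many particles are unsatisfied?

0

Initially unsatisfied (in order): (4,1).
  (4,1) → (0,1).
Resulting grid:
Q Q Q Q
Q _ Q Q
_ P _ Q
P _ P _
P _ _ P
All satisfied now.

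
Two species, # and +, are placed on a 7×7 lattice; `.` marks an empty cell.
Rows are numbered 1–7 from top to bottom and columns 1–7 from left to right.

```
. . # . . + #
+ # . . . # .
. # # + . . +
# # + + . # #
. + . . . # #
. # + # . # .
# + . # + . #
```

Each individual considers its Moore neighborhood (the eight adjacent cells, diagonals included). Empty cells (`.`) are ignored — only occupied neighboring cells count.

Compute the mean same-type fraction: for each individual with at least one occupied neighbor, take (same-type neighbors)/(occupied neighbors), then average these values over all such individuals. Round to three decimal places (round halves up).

0.523

(1,3)# 1/1
(1,6)+ 0/2
(1,7)# 1/2
(2,1)+ 0/2
(2,2)# 3/4
(2,6)# 1/3
(3,2)# 4/6
(3,3)# 3/6
(3,4)+ 2/3
(3,7)+ 0/3
(4,1)# 2/3
(4,2)# 3/5
(4,3)+ 3/6
(4,4)+ 2/3
(4,6)# 3/4
(4,7)# 3/4
(5,2)+ 2/5
(5,6)# 4/4
(5,7)# 4/4
(6,2)# 1/4
(6,3)+ 2/5
(6,4)# 1/3
(6,6)# 3/4
(7,1)# 1/2
(7,2)+ 1/3
(7,4)# 1/3
(7,5)+ 0/3
(7,7)# 1/1
Sum over 28 individuals: 1/1 + 0/2 + 1/2 + 0/2 + 3/4 + 1/3 + 4/6 + 3/6 + 2/3 + 0/3 + 2/3 + 3/5 + 3/6 + 2/3 + 3/4 + 3/4 + 2/5 + 4/4 + 4/4 + 1/4 + 2/5 + 1/3 + 3/4 + 1/2 + 1/3 + 1/3 + 0/3 + 1/1 = 293/20; mean = 293/20 ÷ 28 = 293/560 = 0.523214… → 0.523.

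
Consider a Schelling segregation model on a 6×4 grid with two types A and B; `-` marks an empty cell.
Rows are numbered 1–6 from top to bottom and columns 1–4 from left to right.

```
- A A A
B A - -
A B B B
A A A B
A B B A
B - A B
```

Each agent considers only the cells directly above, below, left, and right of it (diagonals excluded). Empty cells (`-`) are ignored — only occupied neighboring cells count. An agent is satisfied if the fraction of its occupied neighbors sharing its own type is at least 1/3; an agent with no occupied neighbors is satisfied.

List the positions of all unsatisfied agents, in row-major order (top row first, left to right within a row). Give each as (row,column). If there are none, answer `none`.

(2,1), (3,2), (4,3), (5,3), (5,4), (6,1), (6,3), (6,4)

(1,2)A 2/2 ok
(1,3)A 2/2 ok
(1,4)A 1/1 ok
(2,1)B 0/2 unhappy
(2,2)A 1/3 ok
(3,1)A 1/3 ok
(3,2)B 1/4 unhappy
(3,3)B 2/3 ok
(3,4)B 2/2 ok
(4,1)A 3/3 ok
(4,2)A 2/4 ok
(4,3)A 1/4 unhappy
(4,4)B 1/3 ok
(5,1)A 1/3 ok
(5,2)B 1/3 ok
(5,3)B 1/4 unhappy
(5,4)A 0/3 unhappy
(6,1)B 0/1 unhappy
(6,3)A 0/2 unhappy
(6,4)B 0/2 unhappy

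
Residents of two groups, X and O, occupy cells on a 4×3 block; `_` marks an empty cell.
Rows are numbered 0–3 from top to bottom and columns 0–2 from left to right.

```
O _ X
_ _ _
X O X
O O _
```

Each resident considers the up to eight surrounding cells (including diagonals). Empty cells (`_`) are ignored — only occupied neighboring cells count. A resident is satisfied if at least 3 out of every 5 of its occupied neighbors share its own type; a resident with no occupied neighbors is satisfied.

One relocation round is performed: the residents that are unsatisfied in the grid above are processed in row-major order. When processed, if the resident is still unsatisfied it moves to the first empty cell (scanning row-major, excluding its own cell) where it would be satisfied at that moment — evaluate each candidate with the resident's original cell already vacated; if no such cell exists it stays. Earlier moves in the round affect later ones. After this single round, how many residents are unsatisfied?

Initially unsatisfied (in order): (2,0), (2,1), (2,2), (3,1).
  (2,0) → (1,2).
  (2,1) → (1,0).
  (2,2): no empty cell satisfies it; stays.
  (3,1) → (2,0).
Resulting grid:
O _ X
O _ X
O _ X
O _ _
All satisfied now.

0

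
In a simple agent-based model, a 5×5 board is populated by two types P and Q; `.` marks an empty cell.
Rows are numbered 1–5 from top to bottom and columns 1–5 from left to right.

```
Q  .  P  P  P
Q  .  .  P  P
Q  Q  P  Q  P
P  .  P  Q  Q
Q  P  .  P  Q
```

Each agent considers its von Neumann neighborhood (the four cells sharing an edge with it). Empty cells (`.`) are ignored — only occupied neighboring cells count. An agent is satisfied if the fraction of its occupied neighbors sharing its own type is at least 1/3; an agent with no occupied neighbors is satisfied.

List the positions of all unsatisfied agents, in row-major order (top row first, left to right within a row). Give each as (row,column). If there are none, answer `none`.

(3,4), (4,1), (5,1), (5,2), (5,4)

(1,1)Q 1/1 ✓
(1,3)P 1/1 ✓
(1,4)P 3/3 ✓
(1,5)P 2/2 ✓
(2,1)Q 2/2 ✓
(2,4)P 2/3 ✓
(2,5)P 3/3 ✓
(3,1)Q 2/3 ✓
(3,2)Q 1/2 ✓
(3,3)P 1/3 ✓
(3,4)Q 1/4 ✗
(3,5)P 1/3 ✓
(4,1)P 0/2 ✗
(4,3)P 1/2 ✓
(4,4)Q 2/4 ✓
(4,5)Q 2/3 ✓
(5,1)Q 0/2 ✗
(5,2)P 0/1 ✗
(5,4)P 0/2 ✗
(5,5)Q 1/2 ✓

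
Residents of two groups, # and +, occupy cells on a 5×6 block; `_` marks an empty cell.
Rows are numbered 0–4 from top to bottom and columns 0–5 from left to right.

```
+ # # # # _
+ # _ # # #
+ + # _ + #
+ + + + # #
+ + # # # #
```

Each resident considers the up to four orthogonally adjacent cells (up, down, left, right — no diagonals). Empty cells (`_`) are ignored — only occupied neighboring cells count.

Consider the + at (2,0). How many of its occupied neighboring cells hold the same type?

Occupied neighbors of (2,0): (1,0)=+, (3,0)=+, (2,1)=+.
Same type (+): 3 of 3.

3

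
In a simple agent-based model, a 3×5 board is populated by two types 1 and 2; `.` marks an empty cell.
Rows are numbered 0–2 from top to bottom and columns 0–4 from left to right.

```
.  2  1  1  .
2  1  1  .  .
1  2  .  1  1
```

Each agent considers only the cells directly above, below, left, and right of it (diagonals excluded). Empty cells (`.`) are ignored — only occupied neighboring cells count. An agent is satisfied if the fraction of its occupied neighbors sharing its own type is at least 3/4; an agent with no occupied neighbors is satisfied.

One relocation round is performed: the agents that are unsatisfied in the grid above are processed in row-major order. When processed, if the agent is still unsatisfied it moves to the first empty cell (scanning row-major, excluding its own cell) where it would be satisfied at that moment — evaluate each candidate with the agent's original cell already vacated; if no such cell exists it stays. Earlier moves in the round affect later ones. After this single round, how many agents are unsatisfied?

Initially unsatisfied (in order): (0,1), (0,2), (1,0), (1,1), (2,0), (2,1).
  (0,1) → (0,0).
  (0,2): now satisfied by earlier moves; stays.
  (1,0): no empty cell satisfies it; stays.
  (1,1) → (0,4).
  (2,0) → (1,3).
  (2,1): now satisfied by earlier moves; stays.
Resulting grid:
2 . 1 1 1
2 . 1 1 .
. 2 . 1 1
All satisfied now.

0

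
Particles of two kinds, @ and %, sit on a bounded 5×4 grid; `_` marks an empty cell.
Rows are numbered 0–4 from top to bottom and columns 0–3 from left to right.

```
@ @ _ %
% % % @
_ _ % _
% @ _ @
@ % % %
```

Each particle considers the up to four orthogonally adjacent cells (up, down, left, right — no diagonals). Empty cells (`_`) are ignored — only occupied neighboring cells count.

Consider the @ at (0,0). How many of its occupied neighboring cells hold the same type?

Occupied neighbors of (0,0): (1,0)=%, (0,1)=@.
Same type (@): 1 of 2.

1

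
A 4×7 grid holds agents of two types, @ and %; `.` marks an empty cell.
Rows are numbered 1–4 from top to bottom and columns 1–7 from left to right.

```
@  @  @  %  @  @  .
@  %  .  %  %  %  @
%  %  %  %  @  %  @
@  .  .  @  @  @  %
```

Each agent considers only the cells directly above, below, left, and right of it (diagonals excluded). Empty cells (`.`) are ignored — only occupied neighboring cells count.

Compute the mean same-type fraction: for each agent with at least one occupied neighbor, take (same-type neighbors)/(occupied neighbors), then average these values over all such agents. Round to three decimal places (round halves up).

(1,1)@ 2/2
(1,2)@ 2/3
(1,3)@ 1/2
(1,4)% 1/3
(1,5)@ 1/3
(1,6)@ 1/2
(2,1)@ 1/3
(2,2)% 1/3
(2,4)% 3/3
(2,5)% 2/4
(2,6)% 2/4
(2,7)@ 1/2
(3,1)% 1/3
(3,2)% 3/3
(3,3)% 2/2
(3,4)% 2/4
(3,5)@ 1/4
(3,6)% 1/4
(3,7)@ 1/3
(4,1)@ 0/1
(4,4)@ 1/2
(4,5)@ 3/3
(4,6)@ 1/3
(4,7)% 0/2
Sum over 24 agents: 2/2 + 2/3 + 1/2 + 1/3 + 1/3 + 1/2 + 1/3 + 1/3 + 3/3 + 2/4 + 2/4 + 1/2 + 1/3 + 3/3 + 2/2 + 2/4 + 1/4 + 1/4 + 1/3 + 0/1 + 1/2 + 3/3 + 1/3 + 0/2 = 12; mean = 12 ÷ 24 = 1/2 = 0.5 → 0.500.

0.500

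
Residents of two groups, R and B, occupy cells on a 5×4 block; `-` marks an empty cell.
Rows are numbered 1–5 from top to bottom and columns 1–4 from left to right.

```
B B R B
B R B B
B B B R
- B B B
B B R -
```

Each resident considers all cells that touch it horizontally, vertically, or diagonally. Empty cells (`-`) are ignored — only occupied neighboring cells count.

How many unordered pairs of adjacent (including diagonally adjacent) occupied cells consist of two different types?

Scan each occupied cell's neighbors to the right and below (and the two forward diagonals) so each pair is counted once.
From row 1: 6 unlike of 13 pairs (running 6/13).
From row 2: 7 unlike of 13 pairs (running 13/26).
From row 3: 3 unlike of 11 pairs (running 16/37).
From row 4: 3 unlike of 8 pairs (running 19/45).
From row 5: 1 unlike of 2 pairs (running 20/47).
Total adjacent occupied pairs: 47; unlike-type pairs: 20.

20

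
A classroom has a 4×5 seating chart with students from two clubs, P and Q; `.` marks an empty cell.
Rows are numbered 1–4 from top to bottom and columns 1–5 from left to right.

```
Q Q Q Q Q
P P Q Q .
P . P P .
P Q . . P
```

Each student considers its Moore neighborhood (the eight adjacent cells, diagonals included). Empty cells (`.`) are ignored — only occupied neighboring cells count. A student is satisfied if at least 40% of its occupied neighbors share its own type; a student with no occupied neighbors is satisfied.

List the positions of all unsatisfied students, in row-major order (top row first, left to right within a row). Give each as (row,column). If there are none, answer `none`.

(1,1)Q 1/3 unhappy
(1,2)Q 3/5 ok
(1,3)Q 4/5 ok
(1,4)Q 4/4 ok
(1,5)Q 2/2 ok
(2,1)P 2/4 ok
(2,2)P 3/7 ok
(2,3)Q 4/7 ok
(2,4)Q 4/6 ok
(3,1)P 3/4 ok
(3,3)P 2/5 ok
(3,4)P 2/4 ok
(4,1)P 1/2 ok
(4,2)Q 0/3 unhappy
(4,5)P 1/1 ok

(1,1), (4,2)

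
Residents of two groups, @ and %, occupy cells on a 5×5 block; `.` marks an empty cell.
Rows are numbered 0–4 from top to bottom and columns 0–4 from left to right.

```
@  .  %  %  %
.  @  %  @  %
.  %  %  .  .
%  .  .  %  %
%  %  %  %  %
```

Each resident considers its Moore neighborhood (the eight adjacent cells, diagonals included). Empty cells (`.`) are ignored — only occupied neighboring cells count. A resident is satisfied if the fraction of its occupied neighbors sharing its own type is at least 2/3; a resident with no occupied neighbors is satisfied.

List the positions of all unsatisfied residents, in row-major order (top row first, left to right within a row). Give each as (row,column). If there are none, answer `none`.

(0,0)@ 1/1 ✓
(0,2)% 2/4 ✗
(0,3)% 4/5 ✓
(0,4)% 2/3 ✓
(1,1)@ 1/5 ✗
(1,2)% 4/6 ✓
(1,3)@ 0/6 ✗
(1,4)% 2/3 ✓
(2,1)% 3/4 ✓
(2,2)% 3/5 ✗
(3,0)% 3/3 ✓
(3,3)% 5/5 ✓
(3,4)% 3/3 ✓
(4,0)% 2/2 ✓
(4,1)% 3/3 ✓
(4,2)% 3/3 ✓
(4,3)% 4/4 ✓
(4,4)% 3/3 ✓

(0,2), (1,1), (1,3), (2,2)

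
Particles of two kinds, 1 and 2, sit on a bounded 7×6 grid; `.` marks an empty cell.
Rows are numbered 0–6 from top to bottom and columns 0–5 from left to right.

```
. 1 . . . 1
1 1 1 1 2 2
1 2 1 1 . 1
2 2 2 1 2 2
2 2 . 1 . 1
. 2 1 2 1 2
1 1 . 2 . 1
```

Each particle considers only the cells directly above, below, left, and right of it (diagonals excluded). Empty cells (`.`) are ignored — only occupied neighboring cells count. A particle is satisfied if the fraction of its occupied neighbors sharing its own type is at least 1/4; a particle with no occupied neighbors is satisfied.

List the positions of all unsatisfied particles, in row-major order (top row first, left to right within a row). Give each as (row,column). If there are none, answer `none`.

(0,5), (2,5), (4,5), (5,2), (5,4), (5,5), (6,5)

Row 0: (0,1)1 1/1 ✓ · (0,5)1 0/1 ✗
Row 1: (1,0)1 2/2 ✓ · (1,1)1 3/4 ✓ · (1,2)1 3/3 ✓ · (1,3)1 2/3 ✓ · (1,4)2 1/2 ✓ · (1,5)2 1/3 ✓
Row 2: (2,0)1 1/3 ✓ · (2,1)2 1/4 ✓ · (2,2)1 2/4 ✓ · (2,3)1 3/3 ✓ · (2,5)1 0/2 ✗
Row 3: (3,0)2 2/3 ✓ · (3,1)2 4/4 ✓ · (3,2)2 1/3 ✓ · (3,3)1 2/4 ✓ · (3,4)2 1/2 ✓ · (3,5)2 1/3 ✓
Row 4: (4,0)2 2/2 ✓ · (4,1)2 3/3 ✓ · (4,3)1 1/2 ✓ · (4,5)1 0/2 ✗
Row 5: (5,1)2 1/3 ✓ · (5,2)1 0/2 ✗ · (5,3)2 1/4 ✓ · (5,4)1 0/2 ✗ · (5,5)2 0/3 ✗
Row 6: (6,0)1 1/1 ✓ · (6,1)1 1/2 ✓ · (6,3)2 1/1 ✓ · (6,5)1 0/1 ✗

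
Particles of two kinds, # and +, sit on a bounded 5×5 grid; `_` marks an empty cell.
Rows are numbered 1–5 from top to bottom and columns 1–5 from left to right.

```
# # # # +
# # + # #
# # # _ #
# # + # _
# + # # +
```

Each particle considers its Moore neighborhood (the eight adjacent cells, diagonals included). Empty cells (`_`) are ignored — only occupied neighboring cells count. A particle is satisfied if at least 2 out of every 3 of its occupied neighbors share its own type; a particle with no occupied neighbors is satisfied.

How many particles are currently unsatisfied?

8

Row 1: (1,1)# 3/3 ✓ · (1,2)# 4/5 ✓ · (1,3)# 4/5 ✓ · (1,4)# 3/5 ✗ · (1,5)+ 0/3 ✗
Row 2: (2,1)# 5/5 ✓ · (2,2)# 7/8 ✓ · (2,3)+ 0/7 ✗ · (2,4)# 5/7 ✓ · (2,5)# 3/4 ✓
Row 3: (3,1)# 5/5 ✓ · (3,2)# 6/8 ✓ · (3,3)# 5/7 ✓ · (3,5)# 3/3 ✓
Row 4: (4,1)# 4/5 ✓ · (4,2)# 6/8 ✓ · (4,3)+ 1/7 ✗ · (4,4)# 4/6 ✓
Row 5: (5,1)# 2/3 ✓ · (5,2)+ 1/5 ✗ · (5,3)# 3/5 ✗ · (5,4)# 2/4 ✗ · (5,5)+ 0/2 ✗
Unsatisfied: (1,4), (1,5), (2,3), (4,3), (5,2), (5,3), (5,4), (5,5) — 8 in total.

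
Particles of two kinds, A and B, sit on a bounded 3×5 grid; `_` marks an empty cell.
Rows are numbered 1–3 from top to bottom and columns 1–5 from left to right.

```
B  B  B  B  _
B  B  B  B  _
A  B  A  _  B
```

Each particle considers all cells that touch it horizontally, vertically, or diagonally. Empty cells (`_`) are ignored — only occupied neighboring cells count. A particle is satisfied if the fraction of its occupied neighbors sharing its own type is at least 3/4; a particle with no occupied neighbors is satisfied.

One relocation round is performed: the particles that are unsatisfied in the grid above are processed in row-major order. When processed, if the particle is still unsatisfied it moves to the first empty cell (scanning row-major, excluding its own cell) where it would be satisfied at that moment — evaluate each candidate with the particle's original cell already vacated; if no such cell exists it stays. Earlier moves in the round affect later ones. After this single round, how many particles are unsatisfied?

Initially unsatisfied (in order): (3,1), (3,2), (3,3).
  (3,1): no empty cell satisfies it; stays.
  (3,2) → (1,5).
  (3,3): no empty cell satisfies it; stays.
Resulting grid:
B B B B B
B B B B _
A _ A _ B
Unsatisfied now: (2,2), (3,1), (3,3).

3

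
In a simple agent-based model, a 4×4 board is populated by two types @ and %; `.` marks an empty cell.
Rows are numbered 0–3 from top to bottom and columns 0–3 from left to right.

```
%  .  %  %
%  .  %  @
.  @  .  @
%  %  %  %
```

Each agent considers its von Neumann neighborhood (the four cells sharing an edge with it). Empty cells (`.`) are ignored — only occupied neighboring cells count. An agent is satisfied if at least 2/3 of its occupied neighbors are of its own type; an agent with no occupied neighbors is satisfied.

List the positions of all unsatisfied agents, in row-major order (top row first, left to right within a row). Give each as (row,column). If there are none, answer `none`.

Row 0: (0,0)% 1/1 ✓ · (0,2)% 2/2 ✓ · (0,3)% 1/2 ✗
Row 1: (1,0)% 1/1 ✓ · (1,2)% 1/2 ✗ · (1,3)@ 1/3 ✗
Row 2: (2,1)@ 0/1 ✗ · (2,3)@ 1/2 ✗
Row 3: (3,0)% 1/1 ✓ · (3,1)% 2/3 ✓ · (3,2)% 2/2 ✓ · (3,3)% 1/2 ✗

(0,3), (1,2), (1,3), (2,1), (2,3), (3,3)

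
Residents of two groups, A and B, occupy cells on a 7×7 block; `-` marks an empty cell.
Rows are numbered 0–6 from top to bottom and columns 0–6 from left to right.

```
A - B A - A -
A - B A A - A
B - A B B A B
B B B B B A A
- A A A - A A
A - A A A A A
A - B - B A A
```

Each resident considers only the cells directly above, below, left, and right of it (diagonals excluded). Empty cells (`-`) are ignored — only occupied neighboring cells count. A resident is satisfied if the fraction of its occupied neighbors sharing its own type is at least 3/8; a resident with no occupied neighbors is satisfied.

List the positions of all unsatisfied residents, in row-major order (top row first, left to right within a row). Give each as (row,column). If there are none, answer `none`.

(1,2), (1,6), (2,2), (2,5), (2,6), (6,2), (6,4)

Row 0: (0,0)A 1/1 ok · (0,2)B 1/2 ok · (0,3)A 1/2 ok · (0,5)A 0/0 ok
Row 1: (1,0)A 1/2 ok · (1,2)B 1/3 unhappy · (1,3)A 2/4 ok · (1,4)A 1/2 ok · (1,6)A 0/1 unhappy
Row 2: (2,0)B 1/2 ok · (2,2)A 0/3 unhappy · (2,3)B 2/4 ok · (2,4)B 2/4 ok · (2,5)A 1/3 unhappy · (2,6)B 0/3 unhappy
Row 3: (3,0)B 2/2 ok · (3,1)B 2/3 ok · (3,2)B 2/4 ok · (3,3)B 3/4 ok · (3,4)B 2/3 ok · (3,5)A 3/4 ok · (3,6)A 2/3 ok
Row 4: (4,1)A 1/2 ok · (4,2)A 3/4 ok · (4,3)A 2/3 ok · (4,5)A 3/3 ok · (4,6)A 3/3 ok
Row 5: (5,0)A 1/1 ok · (5,2)A 2/3 ok · (5,3)A 3/3 ok · (5,4)A 2/3 ok · (5,5)A 4/4 ok · (5,6)A 3/3 ok
Row 6: (6,0)A 1/1 ok · (6,2)B 0/1 unhappy · (6,4)B 0/2 unhappy · (6,5)A 2/3 ok · (6,6)A 2/2 ok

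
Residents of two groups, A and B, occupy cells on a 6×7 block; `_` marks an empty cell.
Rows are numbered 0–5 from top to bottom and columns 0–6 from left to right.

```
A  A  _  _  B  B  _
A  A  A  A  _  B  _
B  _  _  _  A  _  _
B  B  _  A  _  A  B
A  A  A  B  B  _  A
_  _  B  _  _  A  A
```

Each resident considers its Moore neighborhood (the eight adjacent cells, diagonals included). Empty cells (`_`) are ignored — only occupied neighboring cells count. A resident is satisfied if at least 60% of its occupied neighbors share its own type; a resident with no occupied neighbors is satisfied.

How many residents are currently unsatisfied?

(0,0)A 3/3 ok
(0,1)A 4/4 ok
(0,4)B 2/3 ok
(0,5)B 2/2 ok
(1,0)A 3/4 ok
(1,1)A 4/5 ok
(1,2)A 3/3 ok
(1,3)A 2/3 ok
(1,5)B 2/3 ok
(2,0)B 2/4 unhappy
(2,4)A 3/4 ok
(3,0)B 2/4 unhappy
(3,1)B 2/5 unhappy
(3,3)A 2/4 unhappy
(3,5)A 2/4 unhappy
(3,6)B 0/2 unhappy
(4,0)A 1/3 unhappy
(4,1)A 2/5 unhappy
(4,2)A 2/5 unhappy
(4,3)B 2/4 unhappy
(4,4)B 1/4 unhappy
(4,6)A 3/4 ok
(5,2)B 1/3 unhappy
(5,5)A 2/3 ok
(5,6)A 2/2 ok
Unsatisfied: (2,0), (3,0), (3,1), (3,3), (3,5), (3,6), (4,0), (4,1), (4,2), (4,3), (4,4), (5,2) — 12 in total.

12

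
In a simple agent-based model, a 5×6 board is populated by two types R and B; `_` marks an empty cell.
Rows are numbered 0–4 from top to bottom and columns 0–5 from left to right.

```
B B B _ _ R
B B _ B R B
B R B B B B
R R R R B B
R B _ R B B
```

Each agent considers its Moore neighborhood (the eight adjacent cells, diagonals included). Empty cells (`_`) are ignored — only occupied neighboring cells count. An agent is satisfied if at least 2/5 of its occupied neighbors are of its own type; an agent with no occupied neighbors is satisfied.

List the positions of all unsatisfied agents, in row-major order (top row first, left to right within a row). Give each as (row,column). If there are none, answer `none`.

Row 0: (0,0)B 3/3 satisfied · (0,1)B 4/4 satisfied · (0,2)B 3/3 satisfied · (0,5)R 1/2 satisfied
Row 1: (1,0)B 4/5 satisfied · (1,1)B 6/7 satisfied · (1,3)B 4/5 satisfied · (1,4)R 1/6 not · (1,5)B 2/4 satisfied
Row 2: (2,0)B 2/5 satisfied · (2,1)R 3/7 satisfied · (2,2)B 3/7 satisfied · (2,3)B 4/7 satisfied · (2,4)B 6/8 satisfied · (2,5)B 4/5 satisfied
Row 3: (3,0)R 3/5 satisfied · (3,1)R 4/7 satisfied · (3,2)R 4/7 satisfied · (3,3)R 2/7 not · (3,4)B 6/8 satisfied · (3,5)B 5/5 satisfied
Row 4: (4,0)R 2/3 satisfied · (4,1)B 0/4 not · (4,3)R 2/4 satisfied · (4,4)B 3/5 satisfied · (4,5)B 3/3 satisfied

(1,4), (3,3), (4,1)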